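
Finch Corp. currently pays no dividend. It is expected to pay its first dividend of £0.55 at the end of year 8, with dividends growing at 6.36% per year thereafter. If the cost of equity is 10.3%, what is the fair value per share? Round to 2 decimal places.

Deferred-dividend DDM. At t=7 the remaining stream is a growing perpetuity with first payment D_8 = 0.55.
V_7 = D_8/(r−g) = 0.55/(0.103−0.0636) = 13.9594
P₀ = V_7/(1+r)^7 = 13.9594/(1+0.103)^7 = 7.0281

£7.03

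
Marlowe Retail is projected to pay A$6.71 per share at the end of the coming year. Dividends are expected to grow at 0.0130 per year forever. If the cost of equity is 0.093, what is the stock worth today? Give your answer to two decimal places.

Gordon growth model: P₀ = D₁/(r − g), with D₁ = 6.71 given directly.
P₀ = 6.7100 / (0.093 − 0.013) = 6.7100 / 0.08 = 83.8750

A$83.88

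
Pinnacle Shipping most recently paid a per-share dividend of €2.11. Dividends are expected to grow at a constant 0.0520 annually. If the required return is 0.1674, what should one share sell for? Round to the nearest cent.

Gordon growth model: P₀ = D₁/(r − g). D₁ = 2.11 × (1 + 0.052) = 2.2197.
P₀ = 2.2197 / (0.1674 − 0.052) = 2.2197 / 0.1154 = 19.2350

€19.24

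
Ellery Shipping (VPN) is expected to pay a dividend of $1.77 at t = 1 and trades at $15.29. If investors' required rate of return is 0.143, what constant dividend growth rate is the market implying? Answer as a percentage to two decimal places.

2.72%

From P₀ = D₁/(r − g), the implied growth is g = r − D₁/P₀.
g = 0.143 − 1.77/15.29 = 0.143 − 0.11576 = 0.02724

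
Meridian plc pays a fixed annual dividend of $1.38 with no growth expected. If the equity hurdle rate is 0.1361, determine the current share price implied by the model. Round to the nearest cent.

Zero-growth DDM (perpetuity): P₀ = D/r = 1.38 / 0.1361 = 10.1396

$10.14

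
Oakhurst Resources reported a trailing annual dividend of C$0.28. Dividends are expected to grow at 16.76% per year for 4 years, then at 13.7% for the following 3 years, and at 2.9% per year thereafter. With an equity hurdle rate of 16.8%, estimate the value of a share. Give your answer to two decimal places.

C$3.82

Three-stage DDM. Project D₁…D_7; terminal Gordon value at t=7 with g = 0.029; discount at r = 0.168.
D_1 = 0.3269
D_2 = 0.3817
D_3 = 0.4457
D_4 = 0.5204
D_5 = 0.5917
D_6 = 0.6728
D_7 = 0.7649
TV_7 = 0.7871/(0.168−0.029) = 5.6626
P₀ = Σ Dₜ/(1+r)ᵗ + TV_7/(1+r)^7 = 3.8236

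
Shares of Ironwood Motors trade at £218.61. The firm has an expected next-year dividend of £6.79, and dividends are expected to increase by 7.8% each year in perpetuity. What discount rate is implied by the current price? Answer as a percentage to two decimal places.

10.91%

Rearranging the constant-growth DDM: r = D₁/P₀ + g.
r = 6.7900 / 218.61 + 0.078 = 0.03106 + 0.078 = 0.10906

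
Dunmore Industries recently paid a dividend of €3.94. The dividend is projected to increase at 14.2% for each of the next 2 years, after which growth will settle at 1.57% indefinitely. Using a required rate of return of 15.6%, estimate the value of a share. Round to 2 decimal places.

Two-stage DDM. Project D₁…D_2 at 0.142, terminal growth 0.0157, discount at r = 0.156.
D_1 = 4.4995
D_2 = 5.1384
Terminal value at t=2: TV = D_3/(r−g) = 5.2191/(0.156−0.0157) = 37.1994
P₀ = 4.4995/(1+0.156)^1 + 5.1384/(1+0.156)^2 + 37.1994/(1+0.156)^2 = 35.5743

€35.57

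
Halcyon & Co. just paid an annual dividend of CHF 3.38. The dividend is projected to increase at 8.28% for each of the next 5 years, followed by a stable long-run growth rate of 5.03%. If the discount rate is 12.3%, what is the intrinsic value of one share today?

Two-stage DDM. Project D₁…D_5 at 0.0828, terminal growth 0.0503, discount at r = 0.123.
D_1 = 3.6599
D_2 = 3.9629
D_3 = 4.2910
D_4 = 4.6463
D_5 = 5.0310
Terminal value at t=5: TV = D_6/(r−g) = 5.2841/(0.123−0.0503) = 72.6837
P₀ = 3.6599/(1+0.123)^1 + 3.9629/(1+0.123)^2 + 4.2910/(1+0.123)^3 + 4.6463/(1+0.123)^4 + 5.0310/(1+0.123)^5 + 72.6837/(1+0.123)^5 = 55.8641

CHF 55.86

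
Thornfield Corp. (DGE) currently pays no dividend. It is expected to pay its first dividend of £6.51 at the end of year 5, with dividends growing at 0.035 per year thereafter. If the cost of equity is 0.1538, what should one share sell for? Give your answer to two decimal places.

Deferred-dividend DDM. At t=4 the remaining stream is a growing perpetuity with first payment D_5 = 6.51.
V_4 = D_5/(r−g) = 6.51/(0.1538−0.035) = 54.7980
P₀ = V_4/(1+r)^4 = 54.7980/(1+0.1538)^4 = 30.9202

£30.92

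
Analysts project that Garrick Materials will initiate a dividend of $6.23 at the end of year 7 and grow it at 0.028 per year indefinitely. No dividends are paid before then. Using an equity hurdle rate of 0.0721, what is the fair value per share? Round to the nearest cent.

$93.03

Deferred-dividend DDM. At t=6 the remaining stream is a growing perpetuity with first payment D_7 = 6.23.
V_6 = D_7/(r−g) = 6.23/(0.0721−0.028) = 141.2698
P₀ = V_6/(1+r)^6 = 141.2698/(1+0.0721)^6 = 93.0331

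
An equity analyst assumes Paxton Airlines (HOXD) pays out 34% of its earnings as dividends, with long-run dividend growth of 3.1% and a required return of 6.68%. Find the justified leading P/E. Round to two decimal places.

Justified leading P/E = b/(r−g) = 0.34/(0.0668−0.031) = 9.4972

9.50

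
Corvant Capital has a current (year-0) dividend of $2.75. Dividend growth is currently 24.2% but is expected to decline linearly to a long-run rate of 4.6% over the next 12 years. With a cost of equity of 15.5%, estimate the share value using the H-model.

$56.06

H-model: P₀ = D₀[(1+g_L) + H(g_S−g_L)]/(r−g_L), with H = 12/2 = 6.
P₀ = 2.75 × [(1+0.046) + 6×(0.242−0.046)] / (0.155−0.046)
   = 2.75 × 2.2220 / 0.109 = 56.0596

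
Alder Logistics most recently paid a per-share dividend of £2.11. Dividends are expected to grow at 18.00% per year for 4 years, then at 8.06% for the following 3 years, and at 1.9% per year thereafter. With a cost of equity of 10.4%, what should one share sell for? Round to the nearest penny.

Three-stage DDM. Project D₁…D_7; terminal Gordon value at t=7 with g = 0.019; discount at r = 0.104.
D_1 = 2.4898
D_2 = 2.9380
D_3 = 3.4668
D_4 = 4.0908
D_5 = 4.4205
D_6 = 4.7768
D_7 = 5.1618
TV_7 = 5.2599/(0.104−0.019) = 61.8815
P₀ = Σ Dₜ/(1+r)ᵗ + TV_7/(1+r)^7 = 48.8705

£48.87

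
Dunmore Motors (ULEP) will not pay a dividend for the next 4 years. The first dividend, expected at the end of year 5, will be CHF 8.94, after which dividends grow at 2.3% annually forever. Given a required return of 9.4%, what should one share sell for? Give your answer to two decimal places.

CHF 87.90

Deferred-dividend DDM. At t=4 the remaining stream is a growing perpetuity with first payment D_5 = 8.94.
V_4 = D_5/(r−g) = 8.94/(0.094−0.023) = 125.9155
P₀ = V_4/(1+r)^4 = 125.9155/(1+0.094)^4 = 87.9043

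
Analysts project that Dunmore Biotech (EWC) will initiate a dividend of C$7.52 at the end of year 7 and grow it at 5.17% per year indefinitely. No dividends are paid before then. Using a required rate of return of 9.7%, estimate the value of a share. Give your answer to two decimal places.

C$95.25

Deferred-dividend DDM. At t=6 the remaining stream is a growing perpetuity with first payment D_7 = 7.52.
V_6 = D_7/(r−g) = 7.52/(0.097−0.0517) = 166.0044
P₀ = V_6/(1+r)^6 = 166.0044/(1+0.097)^6 = 95.2533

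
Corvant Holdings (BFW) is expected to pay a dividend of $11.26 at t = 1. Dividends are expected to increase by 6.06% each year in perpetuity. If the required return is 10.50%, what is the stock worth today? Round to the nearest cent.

$253.60

Gordon growth model: P₀ = D₁/(r − g), with D₁ = 11.26 given directly.
P₀ = 11.2600 / (0.105 − 0.0606) = 11.2600 / 0.0444 = 253.6036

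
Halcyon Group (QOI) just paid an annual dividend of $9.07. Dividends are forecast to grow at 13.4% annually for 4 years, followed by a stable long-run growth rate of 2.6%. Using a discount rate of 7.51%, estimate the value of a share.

$276.13

Two-stage DDM. Project D₁…D_4 at 0.134, terminal growth 0.026, discount at r = 0.0751.
D_1 = 10.2854
D_2 = 11.6636
D_3 = 13.2265
D_4 = 14.9989
Terminal value at t=4: TV = D_5/(r−g) = 15.3889/(0.0751−0.026) = 313.4190
P₀ = 10.2854/(1+0.0751)^1 + 11.6636/(1+0.0751)^2 + 13.2265/(1+0.0751)^3 + 14.9989/(1+0.0751)^4 + 313.4190/(1+0.0751)^4 = 276.1299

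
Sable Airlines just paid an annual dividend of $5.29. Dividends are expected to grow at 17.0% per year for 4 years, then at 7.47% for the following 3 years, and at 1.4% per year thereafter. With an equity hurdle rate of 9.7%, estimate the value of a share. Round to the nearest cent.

$123.26

Three-stage DDM. Project D₁…D_7; terminal Gordon value at t=7 with g = 0.014; discount at r = 0.097.
D_1 = 6.1893
D_2 = 7.2415
D_3 = 8.4725
D_4 = 9.9129
D_5 = 10.6534
D_6 = 11.4492
D_7 = 12.3044
TV_7 = 12.4767/(0.097−0.014) = 150.3214
P₀ = Σ Dₜ/(1+r)ᵗ + TV_7/(1+r)^7 = 123.2612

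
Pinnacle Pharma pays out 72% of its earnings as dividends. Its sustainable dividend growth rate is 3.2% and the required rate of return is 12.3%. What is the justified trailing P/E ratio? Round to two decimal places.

Justified trailing P/E = b(1+g)/(r−g) = 0.72×(1+0.032)/(0.123−0.032) = 8.1653

8.17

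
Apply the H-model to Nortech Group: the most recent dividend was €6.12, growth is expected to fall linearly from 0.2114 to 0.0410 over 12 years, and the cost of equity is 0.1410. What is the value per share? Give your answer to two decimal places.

€126.28

H-model: P₀ = D₀[(1+g_L) + H(g_S−g_L)]/(r−g_L), with H = 12/2 = 6.
P₀ = 6.12 × [(1+0.041) + 6×(0.2114−0.041)] / (0.141−0.041)
   = 6.12 × 2.0634 / 0.1 = 126.2801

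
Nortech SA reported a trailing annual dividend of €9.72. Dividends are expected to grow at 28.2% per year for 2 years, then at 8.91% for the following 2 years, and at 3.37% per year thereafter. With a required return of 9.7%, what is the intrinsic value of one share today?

€264.57

Three-stage DDM. Project D₁…D_4; terminal Gordon value at t=4 with g = 0.0337; discount at r = 0.097.
D_1 = 12.4610
D_2 = 15.9751
D_3 = 17.3984
D_4 = 18.9486
TV_4 = 19.5872/(0.097−0.0337) = 309.4344
P₀ = Σ Dₜ/(1+r)ᵗ + TV_4/(1+r)^4 = 264.5669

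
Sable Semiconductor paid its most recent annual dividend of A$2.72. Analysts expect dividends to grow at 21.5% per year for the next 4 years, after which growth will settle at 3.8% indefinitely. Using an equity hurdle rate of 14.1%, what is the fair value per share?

A$48.01

Two-stage DDM. Project D₁…D_4 at 0.215, terminal growth 0.038, discount at r = 0.141.
D_1 = 3.3048
D_2 = 4.0153
D_3 = 4.8786
D_4 = 5.9275
Terminal value at t=4: TV = D_5/(r−g) = 6.1528/(0.141−0.038) = 59.7357
P₀ = 3.3048/(1+0.141)^1 + 4.0153/(1+0.141)^2 + 4.8786/(1+0.141)^3 + 5.9275/(1+0.141)^4 + 59.7357/(1+0.141)^4 = 48.0068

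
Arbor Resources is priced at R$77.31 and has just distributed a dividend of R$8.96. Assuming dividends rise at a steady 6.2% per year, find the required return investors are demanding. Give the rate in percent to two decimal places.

18.51%

Rearranging the constant-growth DDM: r = D₁/P₀ + g.
D₁ = 8.96 × (1 + 0.062) = 9.5155.
r = 9.5155 / 77.31 + 0.062 = 0.12308 + 0.062 = 0.18508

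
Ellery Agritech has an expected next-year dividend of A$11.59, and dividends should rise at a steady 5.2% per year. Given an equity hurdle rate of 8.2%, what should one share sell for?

A$386.33

Gordon growth model: P₀ = D₁/(r − g), with D₁ = 11.59 given directly.
P₀ = 11.5900 / (0.082 − 0.052) = 11.5900 / 0.03 = 386.3333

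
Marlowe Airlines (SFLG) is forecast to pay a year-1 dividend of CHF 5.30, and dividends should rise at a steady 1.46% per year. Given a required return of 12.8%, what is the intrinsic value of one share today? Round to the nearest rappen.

CHF 46.74

Gordon growth model: P₀ = D₁/(r − g), with D₁ = 5.30 given directly.
P₀ = 5.3000 / (0.128 − 0.0146) = 5.3000 / 0.1134 = 46.7372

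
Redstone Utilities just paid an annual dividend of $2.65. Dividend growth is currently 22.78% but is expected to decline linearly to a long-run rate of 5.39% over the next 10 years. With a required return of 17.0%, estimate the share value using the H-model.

$43.90

H-model: P₀ = D₀[(1+g_L) + H(g_S−g_L)]/(r−g_L), with H = 10/2 = 5.
P₀ = 2.65 × [(1+0.0539) + 5×(0.2278−0.0539)] / (0.17−0.0539)
   = 2.65 × 1.9234 / 0.1161 = 43.9019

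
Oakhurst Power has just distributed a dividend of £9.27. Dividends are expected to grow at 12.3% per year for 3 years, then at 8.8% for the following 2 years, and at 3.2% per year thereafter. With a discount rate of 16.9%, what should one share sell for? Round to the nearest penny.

£94.07

Three-stage DDM. Project D₁…D_5; terminal Gordon value at t=5 with g = 0.032; discount at r = 0.169.
D_1 = 10.4102
D_2 = 11.6907
D_3 = 13.1286
D_4 = 14.2839
D_5 = 15.5409
TV_5 = 16.0382/(0.169−0.032) = 117.0674
P₀ = Σ Dₜ/(1+r)ᵗ + TV_5/(1+r)^5 = 94.0702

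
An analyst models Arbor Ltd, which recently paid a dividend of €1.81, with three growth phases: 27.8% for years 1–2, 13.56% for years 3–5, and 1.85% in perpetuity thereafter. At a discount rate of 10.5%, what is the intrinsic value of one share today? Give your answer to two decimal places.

Three-stage DDM. Project D₁…D_5; terminal Gordon value at t=5 with g = 0.0185; discount at r = 0.105.
D_1 = 2.3132
D_2 = 2.9562
D_3 = 3.3571
D_4 = 3.8123
D_5 = 4.3293
TV_5 = 4.4094/(0.105−0.0185) = 50.9755
P₀ = Σ Dₜ/(1+r)ᵗ + TV_5/(1+r)^5 = 43.1297

€43.13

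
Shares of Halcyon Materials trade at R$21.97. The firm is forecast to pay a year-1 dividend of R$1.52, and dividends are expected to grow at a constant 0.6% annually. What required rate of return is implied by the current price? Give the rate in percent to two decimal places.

Rearranging the constant-growth DDM: r = D₁/P₀ + g.
r = 1.5200 / 21.97 + 0.006 = 0.06919 + 0.006 = 0.07519

7.52%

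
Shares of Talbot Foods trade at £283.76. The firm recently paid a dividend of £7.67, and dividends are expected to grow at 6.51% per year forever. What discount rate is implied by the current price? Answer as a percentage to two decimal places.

Rearranging the constant-growth DDM: r = D₁/P₀ + g.
D₁ = 7.67 × (1 + 0.0651) = 8.1693.
r = 8.1693 / 283.76 + 0.0651 = 0.02879 + 0.0651 = 0.09389

9.39%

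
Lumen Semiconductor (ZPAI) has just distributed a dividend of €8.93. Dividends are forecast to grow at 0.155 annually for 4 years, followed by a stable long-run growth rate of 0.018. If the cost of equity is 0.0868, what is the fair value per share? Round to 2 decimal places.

€210.24

Two-stage DDM. Project D₁…D_4 at 0.155, terminal growth 0.018, discount at r = 0.0868.
D_1 = 10.3141
D_2 = 11.9128
D_3 = 13.7593
D_4 = 15.8920
Terminal value at t=4: TV = D_5/(r−g) = 16.1781/(0.0868−0.018) = 235.1466
P₀ = 10.3141/(1+0.0868)^1 + 11.9128/(1+0.0868)^2 + 13.7593/(1+0.0868)^3 + 15.8920/(1+0.0868)^4 + 235.1466/(1+0.0868)^4 = 210.2411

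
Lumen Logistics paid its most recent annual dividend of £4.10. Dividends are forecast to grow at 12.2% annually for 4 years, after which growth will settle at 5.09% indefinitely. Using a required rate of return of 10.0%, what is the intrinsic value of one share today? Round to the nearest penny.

£112.22

Two-stage DDM. Project D₁…D_4 at 0.122, terminal growth 0.0509, discount at r = 0.1.
D_1 = 4.6002
D_2 = 5.1614
D_3 = 5.7911
D_4 = 6.4976
Terminal value at t=4: TV = D_5/(r−g) = 6.8284/(0.1−0.0509) = 139.0706
P₀ = 4.6002/(1+0.1)^1 + 5.1614/(1+0.1)^2 + 5.7911/(1+0.1)^3 + 6.4976/(1+0.1)^4 + 139.0706/(1+0.1)^4 = 112.2236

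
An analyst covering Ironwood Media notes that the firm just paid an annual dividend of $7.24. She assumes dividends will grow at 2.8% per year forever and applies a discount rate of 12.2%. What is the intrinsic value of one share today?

$79.18

Gordon growth model: P₀ = D₁/(r − g). D₁ = 7.24 × (1 + 0.028) = 7.4427.
P₀ = 7.4427 / (0.122 − 0.028) = 7.4427 / 0.094 = 79.1779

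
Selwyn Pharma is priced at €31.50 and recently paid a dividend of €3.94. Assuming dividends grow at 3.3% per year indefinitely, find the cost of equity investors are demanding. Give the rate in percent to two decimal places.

Rearranging the constant-growth DDM: r = D₁/P₀ + g.
D₁ = 3.94 × (1 + 0.033) = 4.0700.
r = 4.0700 / 31.50 + 0.033 = 0.12921 + 0.033 = 0.16221

16.22%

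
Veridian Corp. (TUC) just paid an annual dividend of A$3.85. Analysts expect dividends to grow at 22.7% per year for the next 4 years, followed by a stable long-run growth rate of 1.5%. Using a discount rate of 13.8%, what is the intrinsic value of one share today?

A$61.59

Two-stage DDM. Project D₁…D_4 at 0.227, terminal growth 0.015, discount at r = 0.138.
D_1 = 4.7239
D_2 = 5.7963
D_3 = 7.1120
D_4 = 8.7265
Terminal value at t=4: TV = D_5/(r−g) = 8.8574/(0.138−0.015) = 72.0112
P₀ = 4.7239/(1+0.138)^1 + 5.7963/(1+0.138)^2 + 7.1120/(1+0.138)^3 + 8.7265/(1+0.138)^4 + 72.0112/(1+0.138)^4 = 61.5927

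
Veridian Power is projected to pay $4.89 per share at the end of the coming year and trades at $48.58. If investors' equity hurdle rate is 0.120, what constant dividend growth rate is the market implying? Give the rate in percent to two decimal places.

From P₀ = D₁/(r − g), the implied growth is g = r − D₁/P₀.
g = 0.12 − 4.89/48.58 = 0.12 − 0.10066 = 0.01934

1.93%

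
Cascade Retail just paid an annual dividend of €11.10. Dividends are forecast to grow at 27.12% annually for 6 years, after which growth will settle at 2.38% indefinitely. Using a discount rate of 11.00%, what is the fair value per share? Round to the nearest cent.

Two-stage DDM. Project D₁…D_6 at 0.2712, terminal growth 0.0238, discount at r = 0.11.
D_1 = 14.1103
D_2 = 17.9370
D_3 = 22.8016
D_4 = 28.9853
D_5 = 36.8462
D_6 = 46.8389
Terminal value at t=6: TV = D_7/(r−g) = 47.9536/(0.11−0.0238) = 556.3065
P₀ = 14.1103/(1+0.11)^1 + 17.9370/(1+0.11)^2 + 22.8016/(1+0.11)^3 + 28.9853/(1+0.11)^4 + 36.8462/(1+0.11)^5 + 46.8389/(1+0.11)^6 + 556.3065/(1+0.11)^6 = 407.3685

€407.37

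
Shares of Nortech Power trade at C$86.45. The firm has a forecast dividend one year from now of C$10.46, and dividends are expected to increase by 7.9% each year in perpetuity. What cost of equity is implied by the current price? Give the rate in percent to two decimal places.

20.00%

Rearranging the constant-growth DDM: r = D₁/P₀ + g.
r = 10.4600 / 86.45 + 0.079 = 0.12099 + 0.079 = 0.19999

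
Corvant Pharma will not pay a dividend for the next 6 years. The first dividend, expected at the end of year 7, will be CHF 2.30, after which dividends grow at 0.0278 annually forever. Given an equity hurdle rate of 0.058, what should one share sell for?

Deferred-dividend DDM. At t=6 the remaining stream is a growing perpetuity with first payment D_7 = 2.30.
V_6 = D_7/(r−g) = 2.30/(0.058−0.0278) = 76.1589
P₀ = V_6/(1+r)^6 = 76.1589/(1+0.058)^6 = 54.3009

CHF 54.30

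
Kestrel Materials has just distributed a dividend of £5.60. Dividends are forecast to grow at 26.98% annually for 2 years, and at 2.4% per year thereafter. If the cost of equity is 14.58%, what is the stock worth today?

Two-stage DDM. Project D₁…D_2 at 0.2698, terminal growth 0.024, discount at r = 0.1458.
D_1 = 7.1109
D_2 = 9.0294
Terminal value at t=2: TV = D_3/(r−g) = 9.2461/(0.1458−0.024) = 75.9122
P₀ = 7.1109/(1+0.1458)^1 + 9.0294/(1+0.1458)^2 + 75.9122/(1+0.1458)^2 = 70.9058

£70.91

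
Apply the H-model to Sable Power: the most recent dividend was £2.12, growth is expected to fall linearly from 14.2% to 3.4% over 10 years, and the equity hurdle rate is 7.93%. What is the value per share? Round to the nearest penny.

H-model: P₀ = D₀[(1+g_L) + H(g_S−g_L)]/(r−g_L), with H = 10/2 = 5.
P₀ = 2.12 × [(1+0.034) + 5×(0.142−0.034)] / (0.0793−0.034)
   = 2.12 × 1.5740 / 0.0453 = 73.6618

£73.66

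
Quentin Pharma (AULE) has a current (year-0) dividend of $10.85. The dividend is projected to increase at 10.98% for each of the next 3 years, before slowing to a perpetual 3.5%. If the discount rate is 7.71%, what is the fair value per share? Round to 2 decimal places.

Two-stage DDM. Project D₁…D_3 at 0.1098, terminal growth 0.035, discount at r = 0.0771.
D_1 = 12.0413
D_2 = 13.3635
D_3 = 14.8308
Terminal value at t=3: TV = D_4/(r−g) = 15.3499/(0.0771−0.035) = 364.6046
P₀ = 12.0413/(1+0.0771)^1 + 13.3635/(1+0.0771)^2 + 14.8308/(1+0.0771)^3 + 364.6046/(1+0.0771)^3 = 326.3457

$326.35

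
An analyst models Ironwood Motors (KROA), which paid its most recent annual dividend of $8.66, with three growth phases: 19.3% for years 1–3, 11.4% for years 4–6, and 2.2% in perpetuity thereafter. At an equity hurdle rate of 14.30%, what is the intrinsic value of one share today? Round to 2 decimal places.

$133.39

Three-stage DDM. Project D₁…D_6; terminal Gordon value at t=6 with g = 0.022; discount at r = 0.143.
D_1 = 10.3314
D_2 = 12.3253
D_3 = 14.7041
D_4 = 16.3804
D_5 = 18.2478
D_6 = 20.3280
TV_6 = 20.7752/(0.143−0.022) = 171.6961
P₀ = Σ Dₜ/(1+r)ᵗ + TV_6/(1+r)^6 = 133.3856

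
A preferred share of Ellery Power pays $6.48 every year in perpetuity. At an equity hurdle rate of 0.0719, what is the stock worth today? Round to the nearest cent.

$90.13

Zero-growth DDM (perpetuity): P₀ = D/r = 6.48 / 0.0719 = 90.1252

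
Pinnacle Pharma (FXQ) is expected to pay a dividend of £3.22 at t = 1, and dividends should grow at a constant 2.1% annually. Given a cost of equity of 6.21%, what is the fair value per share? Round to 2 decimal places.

Gordon growth model: P₀ = D₁/(r − g), with D₁ = 3.22 given directly.
P₀ = 3.2200 / (0.0621 − 0.021) = 3.2200 / 0.0411 = 78.3455

£78.35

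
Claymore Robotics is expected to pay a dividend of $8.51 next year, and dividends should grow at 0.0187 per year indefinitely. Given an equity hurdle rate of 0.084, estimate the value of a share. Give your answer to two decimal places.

$130.32

Gordon growth model: P₀ = D₁/(r − g), with D₁ = 8.51 given directly.
P₀ = 8.5100 / (0.084 − 0.0187) = 8.5100 / 0.0653 = 130.3216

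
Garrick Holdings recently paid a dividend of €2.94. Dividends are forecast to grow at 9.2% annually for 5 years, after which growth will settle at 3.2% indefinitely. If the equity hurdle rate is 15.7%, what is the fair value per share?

Two-stage DDM. Project D₁…D_5 at 0.092, terminal growth 0.032, discount at r = 0.157.
D_1 = 3.2105
D_2 = 3.5058
D_3 = 3.8284
D_4 = 4.1806
D_5 = 4.5652
Terminal value at t=5: TV = D_6/(r−g) = 4.7113/(0.157−0.032) = 37.6904
P₀ = 3.2105/(1+0.157)^1 + 3.5058/(1+0.157)^2 + 3.8284/(1+0.157)^3 + 4.1806/(1+0.157)^4 + 4.5652/(1+0.157)^5 + 37.6904/(1+0.157)^5 = 30.5791

€30.58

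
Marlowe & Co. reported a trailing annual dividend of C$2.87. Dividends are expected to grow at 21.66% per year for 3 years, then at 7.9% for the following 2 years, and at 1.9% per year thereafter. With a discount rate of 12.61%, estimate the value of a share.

Three-stage DDM. Project D₁…D_5; terminal Gordon value at t=5 with g = 0.019; discount at r = 0.1261.
D_1 = 3.4916
D_2 = 4.2479
D_3 = 5.1680
D_4 = 5.5763
D_5 = 6.0168
TV_5 = 6.1312/(0.1261−0.019) = 57.2470
P₀ = Σ Dₜ/(1+r)ᵗ + TV_5/(1+r)^5 = 48.4730

C$48.47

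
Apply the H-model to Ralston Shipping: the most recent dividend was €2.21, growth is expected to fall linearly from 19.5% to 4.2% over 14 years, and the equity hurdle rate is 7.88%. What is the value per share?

€126.89

H-model: P₀ = D₀[(1+g_L) + H(g_S−g_L)]/(r−g_L), with H = 14/2 = 7.
P₀ = 2.21 × [(1+0.042) + 7×(0.195−0.042)] / (0.0788−0.042)
   = 2.21 × 2.1130 / 0.0368 = 126.8948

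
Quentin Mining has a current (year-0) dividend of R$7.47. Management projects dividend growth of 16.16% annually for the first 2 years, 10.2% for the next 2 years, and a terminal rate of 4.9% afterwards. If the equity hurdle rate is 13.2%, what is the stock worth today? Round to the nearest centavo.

R$124.86

Three-stage DDM. Project D₁…D_4; terminal Gordon value at t=4 with g = 0.049; discount at r = 0.132.
D_1 = 8.6772
D_2 = 10.0794
D_3 = 11.1075
D_4 = 12.2404
TV_4 = 12.8402/(0.132−0.049) = 154.7015
P₀ = Σ Dₜ/(1+r)ᵗ + TV_4/(1+r)^4 = 124.8553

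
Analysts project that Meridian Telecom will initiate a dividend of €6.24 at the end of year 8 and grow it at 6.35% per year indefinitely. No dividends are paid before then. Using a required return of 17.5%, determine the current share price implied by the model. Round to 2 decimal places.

Deferred-dividend DDM. At t=7 the remaining stream is a growing perpetuity with first payment D_8 = 6.24.
V_7 = D_8/(r−g) = 6.24/(0.175−0.0635) = 55.9641
P₀ = V_7/(1+r)^7 = 55.9641/(1+0.175)^7 = 18.0986

€18.10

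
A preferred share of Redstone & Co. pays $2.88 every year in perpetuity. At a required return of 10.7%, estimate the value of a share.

$26.92

Zero-growth DDM (perpetuity): P₀ = D/r = 2.88 / 0.107 = 26.9159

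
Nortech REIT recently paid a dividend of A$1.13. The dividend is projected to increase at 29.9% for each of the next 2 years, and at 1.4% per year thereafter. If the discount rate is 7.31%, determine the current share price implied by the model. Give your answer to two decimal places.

A$31.43

Two-stage DDM. Project D₁…D_2 at 0.299, terminal growth 0.014, discount at r = 0.0731.
D_1 = 1.4679
D_2 = 1.9068
Terminal value at t=2: TV = D_3/(r−g) = 1.9335/(0.0731−0.014) = 32.7150
P₀ = 1.4679/(1+0.0731)^1 + 1.9068/(1+0.0731)^2 + 32.7150/(1+0.0731)^2 = 31.4334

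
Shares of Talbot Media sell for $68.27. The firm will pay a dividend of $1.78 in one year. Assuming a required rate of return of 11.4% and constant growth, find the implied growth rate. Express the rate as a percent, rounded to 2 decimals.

8.79%

From P₀ = D₁/(r − g), the implied growth is g = r − D₁/P₀.
g = 0.114 − 1.78/68.27 = 0.114 − 0.02607 = 0.08793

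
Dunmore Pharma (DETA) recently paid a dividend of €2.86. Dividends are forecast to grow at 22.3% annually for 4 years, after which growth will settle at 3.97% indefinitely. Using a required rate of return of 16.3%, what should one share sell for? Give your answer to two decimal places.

Two-stage DDM. Project D₁…D_4 at 0.223, terminal growth 0.0397, discount at r = 0.163.
D_1 = 3.4978
D_2 = 4.2778
D_3 = 5.2317
D_4 = 6.3984
Terminal value at t=4: TV = D_5/(r−g) = 6.6524/(0.163−0.0397) = 53.9532
P₀ = 3.4978/(1+0.163)^1 + 4.2778/(1+0.163)^2 + 5.2317/(1+0.163)^3 + 6.3984/(1+0.163)^4 + 53.9532/(1+0.163)^4 = 42.4852

€42.49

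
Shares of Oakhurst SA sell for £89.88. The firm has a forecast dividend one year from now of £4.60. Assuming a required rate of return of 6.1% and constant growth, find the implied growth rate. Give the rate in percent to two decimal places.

0.98%

From P₀ = D₁/(r − g), the implied growth is g = r − D₁/P₀.
g = 0.061 − 4.60/89.88 = 0.061 − 0.05118 = 0.00982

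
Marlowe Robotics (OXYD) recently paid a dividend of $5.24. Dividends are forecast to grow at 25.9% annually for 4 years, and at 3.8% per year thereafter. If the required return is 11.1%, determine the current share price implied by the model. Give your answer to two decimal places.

Two-stage DDM. Project D₁…D_4 at 0.259, terminal growth 0.038, discount at r = 0.111.
D_1 = 6.5972
D_2 = 8.3058
D_3 = 10.4570
D_4 = 13.1654
Terminal value at t=4: TV = D_5/(r−g) = 13.6657/(0.111−0.038) = 187.2012
P₀ = 6.5972/(1+0.111)^1 + 8.3058/(1+0.111)^2 + 10.4570/(1+0.111)^3 + 13.1654/(1+0.111)^4 + 187.2012/(1+0.111)^4 = 151.8057

$151.81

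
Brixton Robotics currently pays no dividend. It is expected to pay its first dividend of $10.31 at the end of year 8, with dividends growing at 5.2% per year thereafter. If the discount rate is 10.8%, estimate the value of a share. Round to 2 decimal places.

$89.80

Deferred-dividend DDM. At t=7 the remaining stream is a growing perpetuity with first payment D_8 = 10.31.
V_7 = D_8/(r−g) = 10.31/(0.108−0.052) = 184.1071
P₀ = V_7/(1+r)^7 = 184.1071/(1+0.108)^7 = 89.8033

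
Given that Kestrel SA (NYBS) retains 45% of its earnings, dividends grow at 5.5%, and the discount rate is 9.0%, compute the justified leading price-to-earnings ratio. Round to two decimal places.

Payout ratio b = 1 − 0.45 = 0.55.
Justified leading P/E = b/(r−g) = 0.55/(0.09−0.055) = 15.7143

15.71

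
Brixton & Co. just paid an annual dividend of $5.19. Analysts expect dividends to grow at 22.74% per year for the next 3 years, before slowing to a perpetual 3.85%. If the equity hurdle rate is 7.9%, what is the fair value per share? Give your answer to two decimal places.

Two-stage DDM. Project D₁…D_3 at 0.2274, terminal growth 0.0385, discount at r = 0.079.
D_1 = 6.3702
D_2 = 7.8188
D_3 = 9.5968
Terminal value at t=3: TV = D_4/(r−g) = 9.9663/(0.079−0.0385) = 246.0805
P₀ = 6.3702/(1+0.079)^1 + 7.8188/(1+0.079)^2 + 9.5968/(1+0.079)^3 + 246.0805/(1+0.079)^3 = 216.1493

$216.15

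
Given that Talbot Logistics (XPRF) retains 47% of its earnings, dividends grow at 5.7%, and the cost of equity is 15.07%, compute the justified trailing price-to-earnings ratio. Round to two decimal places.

5.98

Payout ratio b = 1 − 0.47 = 0.53.
Justified trailing P/E = b(1+g)/(r−g) = 0.53×(1+0.057)/(0.1507−0.057) = 5.9788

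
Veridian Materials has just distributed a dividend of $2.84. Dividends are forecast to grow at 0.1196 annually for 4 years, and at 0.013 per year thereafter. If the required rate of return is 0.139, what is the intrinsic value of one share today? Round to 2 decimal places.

$32.20

Two-stage DDM. Project D₁…D_4 at 0.1196, terminal growth 0.013, discount at r = 0.139.
D_1 = 3.1797
D_2 = 3.5600
D_3 = 3.9857
D_4 = 4.4624
Terminal value at t=4: TV = D_5/(r−g) = 4.5204/(0.139−0.013) = 35.8764
P₀ = 3.1797/(1+0.139)^1 + 3.5600/(1+0.139)^2 + 3.9857/(1+0.139)^3 + 4.4624/(1+0.139)^4 + 35.8764/(1+0.139)^4 = 32.2008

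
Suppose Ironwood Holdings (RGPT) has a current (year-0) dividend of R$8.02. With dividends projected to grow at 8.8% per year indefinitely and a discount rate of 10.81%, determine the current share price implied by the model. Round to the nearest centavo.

R$434.12

Gordon growth model: P₀ = D₁/(r − g). D₁ = 8.02 × (1 + 0.088) = 8.7258.
P₀ = 8.7258 / (0.1081 − 0.088) = 8.7258 / 0.0201 = 434.1174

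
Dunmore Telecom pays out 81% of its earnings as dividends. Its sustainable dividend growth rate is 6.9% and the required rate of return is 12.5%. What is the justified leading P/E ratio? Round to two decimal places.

Justified leading P/E = b/(r−g) = 0.81/(0.125−0.069) = 14.4643

14.46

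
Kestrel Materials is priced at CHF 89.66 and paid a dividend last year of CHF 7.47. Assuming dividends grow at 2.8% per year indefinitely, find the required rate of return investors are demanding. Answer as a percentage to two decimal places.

Rearranging the constant-growth DDM: r = D₁/P₀ + g.
D₁ = 7.47 × (1 + 0.028) = 7.6792.
r = 7.6792 / 89.66 + 0.028 = 0.08565 + 0.028 = 0.11365

11.36%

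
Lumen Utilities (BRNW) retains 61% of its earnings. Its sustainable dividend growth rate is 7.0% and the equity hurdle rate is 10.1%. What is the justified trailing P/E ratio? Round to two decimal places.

13.46

Payout ratio b = 1 − 0.61 = 0.39.
Justified trailing P/E = b(1+g)/(r−g) = 0.39×(1+0.07)/(0.101−0.07) = 13.4613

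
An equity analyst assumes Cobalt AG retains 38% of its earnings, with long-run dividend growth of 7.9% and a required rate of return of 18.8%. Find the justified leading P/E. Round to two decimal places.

Payout ratio b = 1 − 0.38 = 0.62.
Justified leading P/E = b/(r−g) = 0.62/(0.188−0.079) = 5.6881

5.69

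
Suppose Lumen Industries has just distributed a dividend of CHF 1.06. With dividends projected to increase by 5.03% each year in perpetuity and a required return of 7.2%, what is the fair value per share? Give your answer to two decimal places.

CHF 51.30

Gordon growth model: P₀ = D₁/(r − g). D₁ = 1.06 × (1 + 0.0503) = 1.1133.
P₀ = 1.1133 / (0.072 − 0.0503) = 1.1133 / 0.0217 = 51.3050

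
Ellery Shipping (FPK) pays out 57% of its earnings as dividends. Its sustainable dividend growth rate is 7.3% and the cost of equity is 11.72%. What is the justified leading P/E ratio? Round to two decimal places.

12.90

Justified leading P/E = b/(r−g) = 0.57/(0.1172−0.073) = 12.8959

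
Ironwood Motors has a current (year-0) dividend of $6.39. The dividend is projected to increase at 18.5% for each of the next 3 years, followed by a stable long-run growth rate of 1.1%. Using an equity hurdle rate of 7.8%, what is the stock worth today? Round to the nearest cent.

Two-stage DDM. Project D₁…D_3 at 0.185, terminal growth 0.011, discount at r = 0.078.
D_1 = 7.5721
D_2 = 8.9730
D_3 = 10.6330
Terminal value at t=3: TV = D_4/(r−g) = 10.7500/(0.078−0.011) = 160.4472
P₀ = 7.5721/(1+0.078)^1 + 8.9730/(1+0.078)^2 + 10.6330/(1+0.078)^3 + 160.4472/(1+0.078)^3 = 151.3120

$151.31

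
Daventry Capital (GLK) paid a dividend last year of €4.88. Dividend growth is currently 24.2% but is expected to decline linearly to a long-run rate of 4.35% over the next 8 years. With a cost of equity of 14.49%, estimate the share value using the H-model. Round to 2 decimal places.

€88.43

H-model: P₀ = D₀[(1+g_L) + H(g_S−g_L)]/(r−g_L), with H = 8/2 = 4.
P₀ = 4.88 × [(1+0.0435) + 4×(0.242−0.0435)] / (0.1449−0.0435)
   = 4.88 × 1.8375 / 0.1014 = 88.4320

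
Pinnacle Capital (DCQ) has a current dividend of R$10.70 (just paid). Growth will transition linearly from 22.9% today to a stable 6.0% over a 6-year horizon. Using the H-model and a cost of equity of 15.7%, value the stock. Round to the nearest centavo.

H-model: P₀ = D₀[(1+g_L) + H(g_S−g_L)]/(r−g_L), with H = 6/2 = 3.
P₀ = 10.70 × [(1+0.06) + 3×(0.229−0.06)] / (0.157−0.06)
   = 10.70 × 1.5670 / 0.097 = 172.8546

R$172.85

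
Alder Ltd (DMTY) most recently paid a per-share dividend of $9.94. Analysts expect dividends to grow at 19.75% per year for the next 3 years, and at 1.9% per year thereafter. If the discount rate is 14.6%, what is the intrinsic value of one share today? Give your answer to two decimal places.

$123.58

Two-stage DDM. Project D₁…D_3 at 0.1975, terminal growth 0.019, discount at r = 0.146.
D_1 = 11.9032
D_2 = 14.2540
D_3 = 17.0692
Terminal value at t=3: TV = D_4/(r−g) = 17.3935/(0.146−0.019) = 136.9567
P₀ = 11.9032/(1+0.146)^1 + 14.2540/(1+0.146)^2 + 17.0692/(1+0.146)^3 + 136.9567/(1+0.146)^3 = 123.5789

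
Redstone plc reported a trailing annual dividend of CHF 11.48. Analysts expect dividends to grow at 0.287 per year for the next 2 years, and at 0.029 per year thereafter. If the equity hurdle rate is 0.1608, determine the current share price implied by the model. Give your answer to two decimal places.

CHF 137.02

Two-stage DDM. Project D₁…D_2 at 0.287, terminal growth 0.029, discount at r = 0.1608.
D_1 = 14.7748
D_2 = 19.0151
Terminal value at t=2: TV = D_3/(r−g) = 19.5666/(0.1608−0.029) = 148.4564
P₀ = 14.7748/(1+0.1608)^1 + 19.0151/(1+0.1608)^2 + 148.4564/(1+0.1608)^2 = 137.0152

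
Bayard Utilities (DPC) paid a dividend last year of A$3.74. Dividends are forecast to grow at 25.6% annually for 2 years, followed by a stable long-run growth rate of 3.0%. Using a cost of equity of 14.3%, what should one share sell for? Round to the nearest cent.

A$49.79

Two-stage DDM. Project D₁…D_2 at 0.256, terminal growth 0.03, discount at r = 0.143.
D_1 = 4.6974
D_2 = 5.9000
Terminal value at t=2: TV = D_3/(r−g) = 6.0770/(0.143−0.03) = 53.7786
P₀ = 4.6974/(1+0.143)^1 + 5.9000/(1+0.143)^2 + 53.7786/(1+0.143)^2 = 49.7898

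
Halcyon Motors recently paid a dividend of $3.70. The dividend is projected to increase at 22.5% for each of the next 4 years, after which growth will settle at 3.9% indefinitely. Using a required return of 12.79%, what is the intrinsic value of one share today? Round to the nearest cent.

Two-stage DDM. Project D₁…D_4 at 0.225, terminal growth 0.039, discount at r = 0.1279.
D_1 = 4.5325
D_2 = 5.5523
D_3 = 6.8016
D_4 = 8.3319
Terminal value at t=4: TV = D_5/(r−g) = 8.6569/(0.1279−0.039) = 97.3778
P₀ = 4.5325/(1+0.1279)^1 + 5.5523/(1+0.1279)^2 + 6.8016/(1+0.1279)^3 + 8.3319/(1+0.1279)^4 + 97.3778/(1+0.1279)^4 = 78.4412

$78.44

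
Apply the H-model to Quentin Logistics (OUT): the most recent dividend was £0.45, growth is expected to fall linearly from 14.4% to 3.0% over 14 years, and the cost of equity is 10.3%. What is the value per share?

H-model: P₀ = D₀[(1+g_L) + H(g_S−g_L)]/(r−g_L), with H = 14/2 = 7.
P₀ = 0.45 × [(1+0.03) + 7×(0.144−0.03)] / (0.103−0.03)
   = 0.45 × 1.8280 / 0.073 = 11.2685

£11.27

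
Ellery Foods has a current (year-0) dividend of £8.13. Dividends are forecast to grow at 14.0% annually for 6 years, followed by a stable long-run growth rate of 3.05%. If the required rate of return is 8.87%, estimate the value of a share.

Two-stage DDM. Project D₁…D_6 at 0.14, terminal growth 0.0305, discount at r = 0.0887.
D_1 = 9.2682
D_2 = 10.5657
D_3 = 12.0450
D_4 = 13.7312
D_5 = 15.6536
D_6 = 17.8451
Terminal value at t=6: TV = D_7/(r−g) = 18.3894/(0.0887−0.0305) = 315.9691
P₀ = 9.2682/(1+0.0887)^1 + 10.5657/(1+0.0887)^2 + 12.0450/(1+0.0887)^3 + 13.7312/(1+0.0887)^4 + 15.6536/(1+0.0887)^5 + 17.8451/(1+0.0887)^6 + 315.9691/(1+0.0887)^6 = 247.2432

£247.24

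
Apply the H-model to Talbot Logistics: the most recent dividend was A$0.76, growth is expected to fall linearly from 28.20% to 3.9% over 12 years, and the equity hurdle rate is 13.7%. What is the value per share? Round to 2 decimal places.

A$19.36

H-model: P₀ = D₀[(1+g_L) + H(g_S−g_L)]/(r−g_L), with H = 12/2 = 6.
P₀ = 0.76 × [(1+0.039) + 6×(0.282−0.039)] / (0.137−0.039)
   = 0.76 × 2.4970 / 0.098 = 19.3645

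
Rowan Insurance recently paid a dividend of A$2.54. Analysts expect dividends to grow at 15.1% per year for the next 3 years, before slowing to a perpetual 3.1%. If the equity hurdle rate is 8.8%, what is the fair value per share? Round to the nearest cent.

Two-stage DDM. Project D₁…D_3 at 0.151, terminal growth 0.031, discount at r = 0.088.
D_1 = 2.9235
D_2 = 3.3650
D_3 = 3.8731
Terminal value at t=3: TV = D_4/(r−g) = 3.9932/(0.088−0.031) = 70.0557
P₀ = 2.9235/(1+0.088)^1 + 3.3650/(1+0.088)^2 + 3.8731/(1+0.088)^3 + 70.0557/(1+0.088)^3 = 62.9318

A$62.93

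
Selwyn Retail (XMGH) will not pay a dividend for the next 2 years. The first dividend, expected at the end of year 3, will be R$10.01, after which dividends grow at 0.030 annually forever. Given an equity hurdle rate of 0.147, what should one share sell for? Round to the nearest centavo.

R$65.03

Deferred-dividend DDM. At t=2 the remaining stream is a growing perpetuity with first payment D_3 = 10.01.
V_2 = D_3/(r−g) = 10.01/(0.147−0.03) = 85.5556
P₀ = V_2/(1+r)^2 = 85.5556/(1+0.147)^2 = 65.0311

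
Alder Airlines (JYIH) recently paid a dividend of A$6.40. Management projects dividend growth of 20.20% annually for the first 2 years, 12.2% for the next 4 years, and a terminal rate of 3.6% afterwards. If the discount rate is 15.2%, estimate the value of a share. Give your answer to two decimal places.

A$95.74

Three-stage DDM. Project D₁…D_6; terminal Gordon value at t=6 with g = 0.036; discount at r = 0.152.
D_1 = 7.6928
D_2 = 9.2467
D_3 = 10.3748
D_4 = 11.6406
D_5 = 13.0607
D_6 = 14.6541
TV_6 = 15.1817/(0.152−0.036) = 130.8766
P₀ = Σ Dₜ/(1+r)ᵗ + TV_6/(1+r)^6 = 95.7427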